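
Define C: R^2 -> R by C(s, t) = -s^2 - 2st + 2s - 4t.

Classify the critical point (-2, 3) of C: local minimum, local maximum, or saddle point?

The Hessian of C is constant: H = [[-2, -2], [-2, 0]].
det(H) = (-2)·0 − (-2)² = -4.
Since det(H) < 0, H is indefinite and the critical point is a saddle point.

saddle point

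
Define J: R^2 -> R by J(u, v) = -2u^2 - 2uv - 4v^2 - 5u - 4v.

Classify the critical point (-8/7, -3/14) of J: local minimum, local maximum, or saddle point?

The Hessian of J is constant: H = [[-4, -2], [-2, -8]].
det(H) = (-4)·(-8) − (-2)² = 28.
det(H) > 0 and tr(H) = -12 < 0, so H is negative definite and the point is a local maximum.

local maximum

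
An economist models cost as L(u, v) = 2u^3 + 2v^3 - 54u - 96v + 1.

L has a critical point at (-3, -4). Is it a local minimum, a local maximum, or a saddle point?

local maximum

The mixed partial ∂²L/∂u∂v is 0, so the Hessian at any point is diag(L_uu, L_vv) = diag(12u, 12v).
At (-3, -4): H = diag(-36, -48).
Both eigenvalues are negative, so H is negative definite: a local maximum.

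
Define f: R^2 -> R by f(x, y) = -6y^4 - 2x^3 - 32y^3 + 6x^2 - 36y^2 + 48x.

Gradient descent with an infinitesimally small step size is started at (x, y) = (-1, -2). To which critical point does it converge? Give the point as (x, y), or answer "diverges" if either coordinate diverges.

f is separable, so gradient descent decouples: x follows -∂f/∂x, y follows -∂f/∂y.
∂f/∂x = -6(x - 4)(x + 2); at x=-1 this is 30, so x decreases.
∂f/∂y = -24y(y + 1)(y + 3); at y=-2 this is -48, so y increases.
x converges to its nearest critical value -2 (a local min of the x-part); y converges to -1. The iterate converges to (-2, -1).

(-2, -1)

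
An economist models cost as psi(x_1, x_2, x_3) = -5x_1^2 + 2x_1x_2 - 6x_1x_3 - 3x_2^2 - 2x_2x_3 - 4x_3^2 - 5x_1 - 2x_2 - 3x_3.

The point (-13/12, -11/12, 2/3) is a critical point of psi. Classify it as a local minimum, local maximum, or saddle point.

The Hessian is constant: H = [[-10, 2, -6], [2, -6, -2], [-6, -2, -8]].
Leading principal minors: Δ₁ = -10, Δ₂ = 56, Δ₃ = -144.
The minors alternate sign starting negative (−, +, −), so H is negative definite: a local maximum.

local maximum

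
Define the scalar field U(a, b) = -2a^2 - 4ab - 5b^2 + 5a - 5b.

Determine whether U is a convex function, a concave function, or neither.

U is quadratic, so its Hessian is the constant matrix H = [[-4, -4], [-4, -10]].
det(H) = 24, tr(H) = -14.
det(H) > 0 and tr(H) < 0, so H is negative definite everywhere: concave.

concave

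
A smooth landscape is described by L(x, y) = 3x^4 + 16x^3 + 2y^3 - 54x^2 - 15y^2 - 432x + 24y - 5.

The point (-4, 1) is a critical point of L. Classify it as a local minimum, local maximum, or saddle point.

saddle point

The mixed partial ∂²L/∂x∂y is 0, so the Hessian at any point is diag(L_xx, L_yy) = diag(12(3x^2 + 8x - 9), 6(2y - 5)).
At (-4, 1): H = diag(84, -18).
The eigenvalues have opposite signs, so H is indefinite: a saddle point.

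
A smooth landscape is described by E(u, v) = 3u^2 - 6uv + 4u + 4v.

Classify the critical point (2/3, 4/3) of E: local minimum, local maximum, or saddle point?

saddle point

The Hessian of E is constant: H = [[6, -6], [-6, 0]].
det(H) = 6·0 − (-6)² = -36.
Since det(H) < 0, H is indefinite and the critical point is a saddle point.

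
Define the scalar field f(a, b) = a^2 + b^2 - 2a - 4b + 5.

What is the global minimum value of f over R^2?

0

f(a,b) separates as P(a) + Q(b) + 5, so its minimum is min P + min Q + 5.
P'(a) = 2a - 2 vanishes at a ∈ {1}; Q'(b) = 2b - 4 vanishes at b ∈ {2}.
Local minima of P (where P''>0): P(1)=-1. Local minima of Q: Q(2)=-4.
So the global minimum of f is P(1) + Q(2) + 5 = -1 − 4 + 5 = 0, attained at (1, 2).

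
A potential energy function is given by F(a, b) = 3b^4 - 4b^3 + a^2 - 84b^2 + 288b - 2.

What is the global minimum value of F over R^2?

F(a,b) separates as P(a) + Q(b) − 2, so its minimum is min P + min Q − 2.
P'(a) = 2a vanishes at a ∈ {0}; Q'(b) = 12(b - 3)(b - 2)(b + 4) vanishes at b ∈ {-4, 2, 3}.
Local minima of P (where P''>0): P(0)=0. Local minima of Q: Q(-4)=-1472, Q(3)=243.
So the global minimum of F is P(0) + Q(-4) − 2 = 0 − 1472 − 2 = -1474, attained at (0, -4).

-1474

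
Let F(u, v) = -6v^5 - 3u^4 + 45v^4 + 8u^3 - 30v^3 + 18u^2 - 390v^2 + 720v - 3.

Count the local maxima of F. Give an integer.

4

F separates as a function of u plus a function of v, so ∇F=0 decouples.
∂F/∂u = -12u(u - 3)(u + 1) = 0 at u ∈ {-1, 0, 3}; ∂F/∂v = -30(v - 4)(v - 3)(v - 1)(v + 2) = 0 at v ∈ {-2, 1, 3, 4}.
The Hessian is diagonal: diag(F_uu, F_vv). Second derivatives: F_uu(-1)=-48, F_uu(0)=36, F_uu(3)=-144; F_vv(-2)=2700, F_vv(1)=-540, F_vv(3)=300, F_vv(4)=-540.
Local maxima occur where both diagonal entries negative: (-1, 1), (-1, 4), (3, 1), (3, 4). Count: 4.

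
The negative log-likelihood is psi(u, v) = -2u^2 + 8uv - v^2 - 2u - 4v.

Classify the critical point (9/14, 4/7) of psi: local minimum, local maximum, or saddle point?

The Hessian of psi is constant: H = [[-4, 8], [8, -2]].
det(H) = (-4)·(-2) − 8² = -56.
Since det(H) < 0, H is indefinite and the critical point is a saddle point.

saddle point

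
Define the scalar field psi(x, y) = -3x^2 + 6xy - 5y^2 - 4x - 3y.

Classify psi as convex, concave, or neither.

psi is quadratic, so its Hessian is the constant matrix H = [[-6, 6], [6, -10]].
det(H) = 24, tr(H) = -16.
det(H) > 0 and tr(H) < 0, so H is negative definite everywhere: concave.

concave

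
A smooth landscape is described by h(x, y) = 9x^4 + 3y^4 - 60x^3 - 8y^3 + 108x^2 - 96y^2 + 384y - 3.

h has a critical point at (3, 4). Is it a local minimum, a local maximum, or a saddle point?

The mixed partial ∂²h/∂x∂y is 0, so the Hessian at any point is diag(h_xx, h_yy) = diag(36(3x^2 - 10x + 6), 12(3y^2 - 4y - 16)).
At (3, 4): H = diag(108, 192).
Both eigenvalues are positive, so H is positive definite: a local minimum.

local minimum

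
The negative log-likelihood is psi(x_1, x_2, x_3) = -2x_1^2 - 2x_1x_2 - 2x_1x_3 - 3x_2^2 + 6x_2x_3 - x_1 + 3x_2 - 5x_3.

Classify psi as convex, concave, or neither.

neither

psi is quadratic, so its Hessian is the constant matrix H = [[-4, -2, -2], [-2, -6, 6], [-2, 6, 0]].
Leading principal minors: -4, 20, 216.
Neither pattern holds ⇒ H is indefinite ⇒ neither convex nor concave.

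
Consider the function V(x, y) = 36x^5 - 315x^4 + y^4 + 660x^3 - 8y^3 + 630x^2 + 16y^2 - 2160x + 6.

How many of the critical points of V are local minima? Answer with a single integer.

V separates as a function of x plus a function of y, so ∇V=0 decouples.
∂V/∂x = 180(x - 4)(x - 3)(x - 1)(x + 1) = 0 at x ∈ {-1, 1, 3, 4}; ∂V/∂y = 4y(y - 4)(y - 2) = 0 at y ∈ {0, 2, 4}.
The Hessian is diagonal: diag(V_xx, V_yy). Second derivatives: V_xx(-1)=-7200, V_xx(1)=2160, V_xx(3)=-1440, V_xx(4)=2700; V_yy(0)=32, V_yy(2)=-16, V_yy(4)=32.
Local minima occur where both diagonal entries positive: (1, 0), (1, 4), (4, 0), (4, 4). Count: 4.

4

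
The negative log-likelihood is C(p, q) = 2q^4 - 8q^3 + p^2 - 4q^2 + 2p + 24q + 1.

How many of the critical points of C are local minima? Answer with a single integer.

C separates as a function of p plus a function of q, so ∇C=0 decouples.
∂C/∂p = 2(p + 1) = 0 at p ∈ {-1}; ∂C/∂q = 8(q - 3)(q - 1)(q + 1) = 0 at q ∈ {-1, 1, 3}.
The Hessian is diagonal: diag(C_pp, C_qq). Second derivatives: C_pp(-1)=2; C_qq(-1)=64, C_qq(1)=-32, C_qq(3)=64.
Local minima occur where both diagonal entries positive: (-1, -1), (-1, 3). Count: 2.

2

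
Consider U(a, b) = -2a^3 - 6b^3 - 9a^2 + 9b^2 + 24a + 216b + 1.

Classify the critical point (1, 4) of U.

local maximum

The mixed partial ∂²U/∂a∂b is 0, so the Hessian at any point is diag(U_aa, U_bb) = diag(-6(2a + 3), 18(-2b + 1)).
At (1, 4): H = diag(-30, -126).
Both eigenvalues are negative, so H is negative definite: a local maximum.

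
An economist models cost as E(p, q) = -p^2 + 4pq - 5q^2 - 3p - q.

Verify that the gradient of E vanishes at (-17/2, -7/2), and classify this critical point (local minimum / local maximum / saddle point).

local maximum

∇E = (-2p + 4q - 3, 4p - 10q - 1); substituting (-17/2, -7/2) gives ∇E = (0, 0), so (-17/2, -7/2) is indeed a critical point.
The Hessian of E is constant: H = [[-2, 4], [4, -10]].
det(H) = (-2)·(-10) − 4² = 4.
det(H) > 0 and tr(H) = -12 < 0, so H is negative definite and the point is a local maximum.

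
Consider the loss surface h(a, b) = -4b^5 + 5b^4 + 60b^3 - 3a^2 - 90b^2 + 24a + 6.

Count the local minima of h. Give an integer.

h separates as a function of a plus a function of b, so ∇h=0 decouples.
∂h/∂a = -6(a - 4) = 0 at a ∈ {4}; ∂h/∂b = -20b(b - 3)(b - 1)(b + 3) = 0 at b ∈ {-3, 0, 1, 3}.
The Hessian is diagonal: diag(h_aa, h_bb). Second derivatives: h_aa(4)=-6; h_bb(-3)=1440, h_bb(0)=-180, h_bb(1)=160, h_bb(3)=-720.
Local minima occur where both diagonal entries positive: none. Count: 0.

0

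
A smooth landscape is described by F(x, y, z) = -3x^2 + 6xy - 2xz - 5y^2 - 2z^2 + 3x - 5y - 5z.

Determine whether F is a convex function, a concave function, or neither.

F is quadratic, so its Hessian is the constant matrix H = [[-6, 6, -2], [6, -10, 0], [-2, 0, -4]].
Leading principal minors: -6, 24, -56.
Signs alternate −, +, − ⇒ H ≺ 0 ⇒ concave.

concave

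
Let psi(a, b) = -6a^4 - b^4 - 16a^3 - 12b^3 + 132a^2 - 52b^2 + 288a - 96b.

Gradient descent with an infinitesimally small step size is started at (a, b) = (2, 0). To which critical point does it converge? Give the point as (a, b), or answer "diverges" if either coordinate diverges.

psi is separable, so gradient descent decouples: a follows -∂psi/∂a, b follows -∂psi/∂b.
∂psi/∂a = -24(a - 3)(a + 1)(a + 4); at a=2 this is 432, so a decreases.
∂psi/∂b = -4(b + 2)(b + 3)(b + 4); at b=0 this is -96, so b increases.
The b-coordinate has no critical point in that direction and runs off to infinity.

diverges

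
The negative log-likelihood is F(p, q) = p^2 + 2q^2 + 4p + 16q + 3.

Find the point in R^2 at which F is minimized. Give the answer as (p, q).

(-2, -4)

F(p,q) separates as A(p) + B(q) + 3, so its minimum is min A + min B + 3.
A'(p) = 2p + 4 vanishes at p ∈ {-2}; B'(q) = 4q + 16 vanishes at q ∈ {-4}.
Local minima of A (where A''>0): A(-2)=-4. Local minima of B: B(-4)=-32.
So the global minimum of F is A(-2) + B(-4) + 3 = -4 − 32 + 3 = -33, attained at (-2, -4).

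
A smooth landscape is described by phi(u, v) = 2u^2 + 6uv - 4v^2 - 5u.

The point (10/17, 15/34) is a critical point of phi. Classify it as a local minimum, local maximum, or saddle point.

saddle point

The Hessian of phi is constant: H = [[4, 6], [6, -8]].
det(H) = 4·(-8) − 6² = -68.
Since det(H) < 0, H is indefinite and the critical point is a saddle point.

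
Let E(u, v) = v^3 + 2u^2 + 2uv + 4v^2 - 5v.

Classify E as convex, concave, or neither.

neither

The term v^3 is cubic, so the Hessian is not constant.
∂²E/∂v² = 6v + 8, which takes both signs as v varies (negative for sufficiently negative v). A diagonal entry of the Hessian changing sign means the Hessian is neither positive- nor negative-semidefinite on all of R^2.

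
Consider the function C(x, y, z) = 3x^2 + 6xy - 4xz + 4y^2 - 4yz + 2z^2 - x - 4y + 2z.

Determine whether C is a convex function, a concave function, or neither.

convex

C is quadratic, so its Hessian is the constant matrix H = [[6, 6, -4], [6, 8, -4], [-4, -4, 4]].
Leading principal minors: 6, 12, 16.
All positive ⇒ H ≻ 0 ⇒ convex.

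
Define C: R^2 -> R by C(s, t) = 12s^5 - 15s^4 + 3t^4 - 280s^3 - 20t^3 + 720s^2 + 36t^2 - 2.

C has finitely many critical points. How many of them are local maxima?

C separates as a function of s plus a function of t, so ∇C=0 decouples.
∂C/∂s = 60s(s - 3)(s - 2)(s + 4) = 0 at s ∈ {-4, 0, 2, 3}; ∂C/∂t = 12t(t - 3)(t - 2) = 0 at t ∈ {0, 2, 3}.
The Hessian is diagonal: diag(C_ss, C_tt). Second derivatives: C_ss(-4)=-10080, C_ss(0)=1440, C_ss(2)=-720, C_ss(3)=1260; C_tt(0)=72, C_tt(2)=-24, C_tt(3)=36.
Local maxima occur where both diagonal entries negative: (-4, 2), (2, 2). Count: 2.

2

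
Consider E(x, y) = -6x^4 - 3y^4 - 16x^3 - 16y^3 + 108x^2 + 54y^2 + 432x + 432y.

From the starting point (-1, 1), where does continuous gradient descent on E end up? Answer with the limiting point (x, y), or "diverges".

E is separable, so gradient descent decouples: x follows -∂E/∂x, y follows -∂E/∂y.
∂E/∂x = -24(x - 3)(x + 2)(x + 3); at x=-1 this is 192, so x decreases.
∂E/∂y = -12(y - 3)(y + 3)(y + 4); at y=1 this is 480, so y decreases.
x converges to its nearest critical value -2 (a local min of the x-part); y converges to -3. The iterate converges to (-2, -3).

(-2, -3)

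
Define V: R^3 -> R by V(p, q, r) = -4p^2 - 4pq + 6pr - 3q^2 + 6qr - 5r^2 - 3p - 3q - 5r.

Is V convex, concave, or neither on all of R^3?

concave

V is quadratic, so its Hessian is the constant matrix H = [[-8, -4, 6], [-4, -6, 6], [6, 6, -10]].
Leading principal minors: -8, 32, -104.
Signs alternate −, +, − ⇒ H ≺ 0 ⇒ concave.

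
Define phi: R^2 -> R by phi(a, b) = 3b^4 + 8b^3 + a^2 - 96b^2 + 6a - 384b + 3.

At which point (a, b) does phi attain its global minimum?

(-3, 4)

phi(a,b) separates as P(a) + Q(b) + 3, so its minimum is min P + min Q + 3.
P'(a) = 2a + 6 vanishes at a ∈ {-3}; Q'(b) = 12(b - 4)(b + 2)(b + 4) vanishes at b ∈ {-4, -2, 4}.
Local minima of P (where P''>0): P(-3)=-9. Local minima of Q: Q(-4)=256, Q(4)=-1792.
So the global minimum of phi is P(-3) + Q(4) + 3 = -9 − 1792 + 3 = -1798, attained at (-3, 4).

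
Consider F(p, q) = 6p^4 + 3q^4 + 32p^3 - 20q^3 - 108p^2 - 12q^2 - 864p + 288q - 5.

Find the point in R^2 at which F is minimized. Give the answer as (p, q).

F(p,q) separates as A(p) + B(q) − 5, so its minimum is min A + min B − 5.
A'(p) = 24(p - 3)(p + 3)(p + 4) vanishes at p ∈ {-4, -3, 3}; B'(q) = 12(q - 4)(q - 3)(q + 2) vanishes at q ∈ {-2, 3, 4}.
Local minima of A (where A''>0): A(-4)=1216, A(3)=-2214. Local minima of B: B(-2)=-416, B(4)=448.
So the global minimum of F is A(3) + B(-2) − 5 = -2214 − 416 − 5 = -2635, attained at (3, -2).

(3, -2)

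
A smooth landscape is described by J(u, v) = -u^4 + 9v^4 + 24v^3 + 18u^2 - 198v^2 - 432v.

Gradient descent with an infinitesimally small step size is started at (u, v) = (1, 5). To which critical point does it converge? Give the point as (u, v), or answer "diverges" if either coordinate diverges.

J is separable, so gradient descent decouples: u follows -∂J/∂u, v follows -∂J/∂v.
∂J/∂u = -4u(u - 3)(u + 3); at u=1 this is 32, so u decreases.
∂J/∂v = 36(v - 3)(v + 1)(v + 4); at v=5 this is 3888, so v decreases.
u converges to its nearest critical value 0 (a local min of the u-part); v converges to 3. The iterate converges to (0, 3).

(0, 3)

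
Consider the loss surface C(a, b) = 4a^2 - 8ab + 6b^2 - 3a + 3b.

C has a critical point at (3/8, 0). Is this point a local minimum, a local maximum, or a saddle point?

local minimum

The Hessian of C is constant: H = [[8, -8], [-8, 12]].
det(H) = 8·12 − (-8)² = 32.
det(H) > 0 and tr(H) = 20 > 0, so H is positive definite and the point is a local minimum.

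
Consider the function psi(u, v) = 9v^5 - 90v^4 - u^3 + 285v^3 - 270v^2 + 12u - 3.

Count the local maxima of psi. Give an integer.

psi separates as a function of u plus a function of v, so ∇psi=0 decouples.
∂psi/∂u = -3(u - 2)(u + 2) = 0 at u ∈ {-2, 2}; ∂psi/∂v = 45v(v - 4)(v - 3)(v - 1) = 0 at v ∈ {0, 1, 3, 4}.
The Hessian is diagonal: diag(psi_uu, psi_vv). Second derivatives: psi_uu(-2)=12, psi_uu(2)=-12; psi_vv(0)=-540, psi_vv(1)=270, psi_vv(3)=-270, psi_vv(4)=540.
Local maxima occur where both diagonal entries negative: (2, 0), (2, 3). Count: 2.

2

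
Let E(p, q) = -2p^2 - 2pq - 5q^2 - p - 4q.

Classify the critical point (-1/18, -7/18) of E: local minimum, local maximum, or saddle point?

local maximum

The Hessian of E is constant: H = [[-4, -2], [-2, -10]].
det(H) = (-4)·(-10) − (-2)² = 36.
det(H) > 0 and tr(H) = -14 < 0, so H is negative definite and the point is a local maximum.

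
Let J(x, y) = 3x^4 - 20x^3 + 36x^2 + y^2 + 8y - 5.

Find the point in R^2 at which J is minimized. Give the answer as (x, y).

(0, -4)

J(x,y) separates as P(x) + Q(y) − 5, so its minimum is min P + min Q − 5.
P'(x) = 12x(x - 3)(x - 2) vanishes at x ∈ {0, 2, 3}; Q'(y) = 2y + 8 vanishes at y ∈ {-4}.
Local minima of P (where P''>0): P(0)=0, P(3)=27. Local minima of Q: Q(-4)=-16.
So the global minimum of J is P(0) + Q(-4) − 5 = 0 − 16 − 5 = -21, attained at (0, -4).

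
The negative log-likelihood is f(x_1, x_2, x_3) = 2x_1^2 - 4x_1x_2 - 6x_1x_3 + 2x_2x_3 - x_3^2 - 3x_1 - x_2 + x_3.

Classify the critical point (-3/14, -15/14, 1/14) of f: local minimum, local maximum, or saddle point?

The Hessian is constant: H = [[4, -4, -6], [-4, 0, 2], [-6, 2, -2]].
Leading principal minors: Δ₁ = 4, Δ₂ = -16, Δ₃ = 112.
The minors fit neither the all-positive nor the alternating-sign pattern, so H is indefinite: a saddle point.

saddle point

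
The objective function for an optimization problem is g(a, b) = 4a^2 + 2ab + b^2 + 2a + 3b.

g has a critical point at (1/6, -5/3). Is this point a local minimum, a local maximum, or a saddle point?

The Hessian of g is constant: H = [[8, 2], [2, 2]].
det(H) = 8·2 − 2² = 12.
det(H) > 0 and tr(H) = 10 > 0, so H is positive definite and the point is a local minimum.

local minimum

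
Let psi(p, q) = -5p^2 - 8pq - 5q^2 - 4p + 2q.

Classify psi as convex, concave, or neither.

psi is quadratic, so its Hessian is the constant matrix H = [[-10, -8], [-8, -10]].
det(H) = 36, tr(H) = -20.
det(H) > 0 and tr(H) < 0, so H is negative definite everywhere: concave.

concave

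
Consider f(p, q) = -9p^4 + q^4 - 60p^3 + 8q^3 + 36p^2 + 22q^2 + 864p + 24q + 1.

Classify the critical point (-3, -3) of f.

local minimum

The mixed partial ∂²f/∂p∂q is 0, so the Hessian at any point is diag(f_pp, f_qq) = diag(36(-3p^2 - 10p + 2), 4(3q^2 + 12q + 11)).
At (-3, -3): H = diag(180, 8).
Both eigenvalues are positive, so H is positive definite: a local minimum.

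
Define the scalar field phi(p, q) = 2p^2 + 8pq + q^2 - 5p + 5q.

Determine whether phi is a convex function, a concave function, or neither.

neither

phi is quadratic, so its Hessian is the constant matrix H = [[4, 8], [8, 2]].
det(H) = -56, tr(H) = 6.
det(H) < 0, so H is indefinite: neither convex nor concave.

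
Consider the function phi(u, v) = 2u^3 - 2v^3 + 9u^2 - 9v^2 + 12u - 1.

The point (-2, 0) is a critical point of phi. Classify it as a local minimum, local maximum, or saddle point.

The mixed partial ∂²phi/∂u∂v is 0, so the Hessian at any point is diag(phi_uu, phi_vv) = diag(6(2u + 3), -6(2v + 3)).
At (-2, 0): H = diag(-6, -18).
Both eigenvalues are negative, so H is negative definite: a local maximum.

local maximum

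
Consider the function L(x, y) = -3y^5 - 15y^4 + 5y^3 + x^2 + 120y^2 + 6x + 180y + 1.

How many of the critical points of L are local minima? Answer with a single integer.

2

L separates as a function of x plus a function of y, so ∇L=0 decouples.
∂L/∂x = 2(x + 3) = 0 at x ∈ {-3}; ∂L/∂y = -15(y - 2)(y + 1)(y + 2)(y + 3) = 0 at y ∈ {-3, -2, -1, 2}.
The Hessian is diagonal: diag(L_xx, L_yy). Second derivatives: L_xx(-3)=2; L_yy(-3)=150, L_yy(-2)=-60, L_yy(-1)=90, L_yy(2)=-900.
Local minima occur where both diagonal entries positive: (-3, -3), (-3, -1). Count: 2.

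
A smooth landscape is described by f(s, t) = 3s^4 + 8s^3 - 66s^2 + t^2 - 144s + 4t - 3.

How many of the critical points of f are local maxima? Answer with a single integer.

0

f separates as a function of s plus a function of t, so ∇f=0 decouples.
∂f/∂s = 12(s - 3)(s + 1)(s + 4) = 0 at s ∈ {-4, -1, 3}; ∂f/∂t = 2(t + 2) = 0 at t ∈ {-2}.
The Hessian is diagonal: diag(f_ss, f_tt). Second derivatives: f_ss(-4)=252, f_ss(-1)=-144, f_ss(3)=336; f_tt(-2)=2.
Local maxima occur where both diagonal entries negative: none. Count: 0.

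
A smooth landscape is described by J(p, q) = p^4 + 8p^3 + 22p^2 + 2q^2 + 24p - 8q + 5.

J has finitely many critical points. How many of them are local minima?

J separates as a function of p plus a function of q, so ∇J=0 decouples.
∂J/∂p = 4(p + 1)(p + 2)(p + 3) = 0 at p ∈ {-3, -2, -1}; ∂J/∂q = 4(q - 2) = 0 at q ∈ {2}.
The Hessian is diagonal: diag(J_pp, J_qq). Second derivatives: J_pp(-3)=8, J_pp(-2)=-4, J_pp(-1)=8; J_qq(2)=4.
Local minima occur where both diagonal entries positive: (-3, 2), (-1, 2). Count: 2.

2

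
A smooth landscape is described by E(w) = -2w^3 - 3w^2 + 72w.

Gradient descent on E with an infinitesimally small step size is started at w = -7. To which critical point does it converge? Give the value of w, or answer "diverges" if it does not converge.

-4

E'(w) = -6(w - 3)(w + 4), so E'(-7) = -180.
Gradient descent moves in the -E' direction, i.e. w is increasing.
The nearest critical point in that direction is w = -4, where E'' = 42 > 0 (a local minimum). The iterate converges there.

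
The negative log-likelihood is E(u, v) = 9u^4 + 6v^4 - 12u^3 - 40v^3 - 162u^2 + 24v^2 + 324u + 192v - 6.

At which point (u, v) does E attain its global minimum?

(-3, -1)

E(u,v) separates as P(u) + Q(v) − 6, so its minimum is min P + min Q − 6.
P'(u) = 36(u - 3)(u - 1)(u + 3) vanishes at u ∈ {-3, 1, 3}; Q'(v) = 24(v - 4)(v - 2)(v + 1) vanishes at v ∈ {-1, 2, 4}.
Local minima of P (where P''>0): P(-3)=-1377, P(3)=-81. Local minima of Q: Q(-1)=-122, Q(4)=128.
So the global minimum of E is P(-3) + Q(-1) − 6 = -1377 − 122 − 6 = -1505, attained at (-3, -1).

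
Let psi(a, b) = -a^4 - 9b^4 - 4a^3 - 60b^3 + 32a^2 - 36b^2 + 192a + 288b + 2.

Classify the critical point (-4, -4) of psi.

The mixed partial ∂²psi/∂a∂b is 0, so the Hessian at any point is diag(psi_aa, psi_bb) = diag(4(-3a^2 - 6a + 16), -36(3b^2 + 10b + 2)).
At (-4, -4): H = diag(-32, -360).
Both eigenvalues are negative, so H is negative definite: a local maximum.

local maximum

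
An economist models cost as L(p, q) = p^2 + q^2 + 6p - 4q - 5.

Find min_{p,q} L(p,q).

-18

L(p,q) separates as A(p) + B(q) − 5, so its minimum is min A + min B − 5.
A'(p) = 2p + 6 vanishes at p ∈ {-3}; B'(q) = 2q - 4 vanishes at q ∈ {2}.
Local minima of A (where A''>0): A(-3)=-9. Local minima of B: B(2)=-4.
So the global minimum of L is A(-3) + B(2) − 5 = -9 − 4 − 5 = -18, attained at (-3, 2).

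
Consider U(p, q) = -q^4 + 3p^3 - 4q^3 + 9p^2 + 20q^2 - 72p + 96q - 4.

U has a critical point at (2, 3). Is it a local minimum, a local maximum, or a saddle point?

saddle point

The mixed partial ∂²U/∂p∂q is 0, so the Hessian at any point is diag(U_pp, U_qq) = diag(18(p + 1), 4(-3q^2 - 6q + 10)).
At (2, 3): H = diag(54, -140).
The eigenvalues have opposite signs, so H is indefinite: a saddle point.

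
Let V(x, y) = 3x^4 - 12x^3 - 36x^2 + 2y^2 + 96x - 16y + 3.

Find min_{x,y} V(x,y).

-221

V(x,y) separates as P(x) + Q(y) + 3, so its minimum is min P + min Q + 3.
P'(x) = 12(x - 4)(x - 1)(x + 2) vanishes at x ∈ {-2, 1, 4}; Q'(y) = 4y - 16 vanishes at y ∈ {4}.
Local minima of P (where P''>0): P(-2)=-192, P(4)=-192. Local minima of Q: Q(4)=-32.
So the global minimum of V is P(-2) + Q(4) + 3 = -192 − 32 + 3 = -221, attained at (-2, 4).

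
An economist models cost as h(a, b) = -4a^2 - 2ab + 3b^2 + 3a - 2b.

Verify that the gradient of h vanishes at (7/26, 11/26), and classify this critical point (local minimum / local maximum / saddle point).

saddle point

∇h = (-8a - 2b + 3, -2a + 6b - 2); substituting (7/26, 11/26) gives ∇h = (0, 0), so (7/26, 11/26) is indeed a critical point.
The Hessian of h is constant: H = [[-8, -2], [-2, 6]].
det(H) = (-8)·6 − (-2)² = -52.
Since det(H) < 0, H is indefinite and the critical point is a saddle point.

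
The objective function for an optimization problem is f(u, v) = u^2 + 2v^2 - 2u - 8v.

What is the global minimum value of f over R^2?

-9

f(u,v) separates as P(u) + Q(v), so its minimum is min P + min Q.
P'(u) = 2u - 2 vanishes at u ∈ {1}; Q'(v) = 4v - 8 vanishes at v ∈ {2}.
Local minima of P (where P''>0): P(1)=-1. Local minima of Q: Q(2)=-8.
So the global minimum of f is P(1) + Q(2) = -1 − 8 = -9, attained at (1, 2).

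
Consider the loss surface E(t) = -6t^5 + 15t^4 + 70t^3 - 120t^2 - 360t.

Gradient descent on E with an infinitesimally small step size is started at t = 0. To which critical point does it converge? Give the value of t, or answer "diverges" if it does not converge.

E'(t) = -30(t - 3)(t - 2)(t + 1)(t + 2), so E'(0) = -360.
Gradient descent moves in the -E' direction, i.e. t is increasing.
The nearest critical point in that direction is t = 2, where E'' = 360 > 0 (a local minimum). The iterate converges there.

2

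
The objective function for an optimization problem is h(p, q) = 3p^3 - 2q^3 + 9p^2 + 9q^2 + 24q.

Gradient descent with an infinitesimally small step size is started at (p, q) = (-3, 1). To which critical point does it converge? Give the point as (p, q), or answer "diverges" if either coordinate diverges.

h is separable, so gradient descent decouples: p follows -∂h/∂p, q follows -∂h/∂q.
∂h/∂p = 9p(p + 2); at p=-3 this is 27, so p decreases.
∂h/∂q = -6(q - 4)(q + 1); at q=1 this is 36, so q decreases.
The p-coordinate has no critical point in that direction and runs off to infinity.

diverges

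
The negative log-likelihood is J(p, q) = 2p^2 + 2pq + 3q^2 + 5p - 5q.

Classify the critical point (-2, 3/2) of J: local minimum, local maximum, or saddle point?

local minimum

The Hessian of J is constant: H = [[4, 2], [2, 6]].
det(H) = 4·6 − 2² = 20.
det(H) > 0 and tr(H) = 10 > 0, so H is positive definite and the point is a local minimum.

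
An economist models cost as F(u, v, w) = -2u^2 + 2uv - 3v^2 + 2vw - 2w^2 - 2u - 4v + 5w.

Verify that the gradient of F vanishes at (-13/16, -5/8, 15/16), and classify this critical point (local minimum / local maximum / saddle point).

local maximum

∇F = (-4u + 2v - 2, 2u - 6v + 2w - 4, 2v - 4w + 5); substituting (-13/16, -5/8, 15/16) gives ∇F = (0, 0, 0), so (-13/16, -5/8, 15/16) is indeed a critical point.
The Hessian is constant: H = [[-4, 2, 0], [2, -6, 2], [0, 2, -4]].
Leading principal minors: Δ₁ = -4, Δ₂ = 20, Δ₃ = -64.
The minors alternate sign starting negative (−, +, −), so H is negative definite: a local maximum.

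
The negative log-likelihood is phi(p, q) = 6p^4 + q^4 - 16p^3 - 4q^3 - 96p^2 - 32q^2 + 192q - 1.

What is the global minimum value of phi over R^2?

phi(p,q) separates as A(p) + B(q) − 1, so its minimum is min A + min B − 1.
A'(p) = 24p(p - 4)(p + 2) vanishes at p ∈ {-2, 0, 4}; B'(q) = 4(q - 4)(q - 3)(q + 4) vanishes at q ∈ {-4, 3, 4}.
Local minima of A (where A''>0): A(-2)=-160, A(4)=-1024. Local minima of B: B(-4)=-768, B(4)=256.
So the global minimum of phi is A(4) + B(-4) − 1 = -1024 − 768 − 1 = -1793, attained at (4, -4).

-1793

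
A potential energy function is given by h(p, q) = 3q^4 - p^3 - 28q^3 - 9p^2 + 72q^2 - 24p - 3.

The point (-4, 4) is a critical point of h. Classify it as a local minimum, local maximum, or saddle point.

local minimum

The mixed partial ∂²h/∂p∂q is 0, so the Hessian at any point is diag(h_pp, h_qq) = diag(-6(p + 3), 12(3q^2 - 14q + 12)).
At (-4, 4): H = diag(6, 48).
Both eigenvalues are positive, so H is positive definite: a local minimum.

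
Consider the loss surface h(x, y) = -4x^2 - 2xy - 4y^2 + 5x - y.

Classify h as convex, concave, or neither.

concave

h is quadratic, so its Hessian is the constant matrix H = [[-8, -2], [-2, -8]].
det(H) = 60, tr(H) = -16.
det(H) > 0 and tr(H) < 0, so H is negative definite everywhere: concave.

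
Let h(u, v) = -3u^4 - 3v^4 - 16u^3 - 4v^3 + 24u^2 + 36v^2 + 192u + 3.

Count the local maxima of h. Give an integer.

h separates as a function of u plus a function of v, so ∇h=0 decouples.
∂h/∂u = -12(u - 2)(u + 2)(u + 4) = 0 at u ∈ {-4, -2, 2}; ∂h/∂v = -12v(v - 2)(v + 3) = 0 at v ∈ {-3, 0, 2}.
The Hessian is diagonal: diag(h_uu, h_vv). Second derivatives: h_uu(-4)=-144, h_uu(-2)=96, h_uu(2)=-288; h_vv(-3)=-180, h_vv(0)=72, h_vv(2)=-120.
Local maxima occur where both diagonal entries negative: (-4, -3), (-4, 2), (2, -3), (2, 2). Count: 4.

4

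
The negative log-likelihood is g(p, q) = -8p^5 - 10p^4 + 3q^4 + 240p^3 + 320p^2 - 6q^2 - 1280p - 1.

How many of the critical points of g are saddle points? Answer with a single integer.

g separates as a function of p plus a function of q, so ∇g=0 decouples.
∂g/∂p = -40(p - 4)(p - 1)(p + 2)(p + 4) = 0 at p ∈ {-4, -2, 1, 4}; ∂g/∂q = 12q(q - 1)(q + 1) = 0 at q ∈ {-1, 0, 1}.
The Hessian is diagonal: diag(g_pp, g_qq). Second derivatives: g_pp(-4)=3200, g_pp(-2)=-1440, g_pp(1)=1800, g_pp(4)=-5760; g_qq(-1)=24, g_qq(0)=-12, g_qq(1)=24.
Saddle points occur where the two diagonal entries have opposite signs: (-4, 0), (-2, -1), (-2, 1), (1, 0), (4, -1), (4, 1). Count: 6.

6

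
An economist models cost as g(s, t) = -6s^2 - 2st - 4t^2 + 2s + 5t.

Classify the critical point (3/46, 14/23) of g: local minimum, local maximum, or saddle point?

The Hessian of g is constant: H = [[-12, -2], [-2, -8]].
det(H) = (-12)·(-8) − (-2)² = 92.
det(H) > 0 and tr(H) = -20 < 0, so H is negative definite and the point is a local maximum.

local maximum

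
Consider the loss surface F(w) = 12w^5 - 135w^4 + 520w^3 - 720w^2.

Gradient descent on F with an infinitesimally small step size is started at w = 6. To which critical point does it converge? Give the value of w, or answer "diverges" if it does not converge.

4

F'(w) = 60w(w - 4)(w - 3)(w - 2), so F'(6) = 8640.
Gradient descent moves in the -F' direction, i.e. w is decreasing.
The nearest critical point in that direction is w = 4, where F'' = 480 > 0 (a local minimum). The iterate converges there.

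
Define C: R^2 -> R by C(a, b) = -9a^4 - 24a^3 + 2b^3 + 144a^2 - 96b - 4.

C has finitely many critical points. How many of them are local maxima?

2

C separates as a function of a plus a function of b, so ∇C=0 decouples.
∂C/∂a = -36a(a - 2)(a + 4) = 0 at a ∈ {-4, 0, 2}; ∂C/∂b = 6(b - 4)(b + 4) = 0 at b ∈ {-4, 4}.
The Hessian is diagonal: diag(C_aa, C_bb). Second derivatives: C_aa(-4)=-864, C_aa(0)=288, C_aa(2)=-432; C_bb(-4)=-48, C_bb(4)=48.
Local maxima occur where both diagonal entries negative: (-4, -4), (2, -4). Count: 2.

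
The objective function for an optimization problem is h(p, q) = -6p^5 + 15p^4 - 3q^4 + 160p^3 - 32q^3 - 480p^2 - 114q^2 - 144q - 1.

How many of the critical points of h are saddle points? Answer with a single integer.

6

h separates as a function of p plus a function of q, so ∇h=0 decouples.
∂h/∂p = -30p(p - 4)(p - 2)(p + 4) = 0 at p ∈ {-4, 0, 2, 4}; ∂h/∂q = -12(q + 1)(q + 3)(q + 4) = 0 at q ∈ {-4, -3, -1}.
The Hessian is diagonal: diag(h_pp, h_qq). Second derivatives: h_pp(-4)=5760, h_pp(0)=-960, h_pp(2)=720, h_pp(4)=-1920; h_qq(-4)=-36, h_qq(-3)=24, h_qq(-1)=-72.
Saddle points occur where the two diagonal entries have opposite signs: (-4, -4), (-4, -1), (0, -3), (2, -4), (2, -1), (4, -3). Count: 6.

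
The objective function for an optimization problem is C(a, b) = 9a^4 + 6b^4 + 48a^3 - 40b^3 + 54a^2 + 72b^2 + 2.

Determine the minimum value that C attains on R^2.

-79

C(a,b) separates as P(a) + Q(b) + 2, so its minimum is min P + min Q + 2.
P'(a) = 36a(a + 1)(a + 3) vanishes at a ∈ {-3, -1, 0}; Q'(b) = 24b(b - 3)(b - 2) vanishes at b ∈ {0, 2, 3}.
Local minima of P (where P''>0): P(-3)=-81, P(0)=0. Local minima of Q: Q(0)=0, Q(3)=54.
So the global minimum of C is P(-3) + Q(0) + 2 = -81 + 0 + 2 = -79, attained at (-3, 0).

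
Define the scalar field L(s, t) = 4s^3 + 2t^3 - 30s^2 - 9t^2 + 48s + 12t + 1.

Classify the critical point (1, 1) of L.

The mixed partial ∂²L/∂s∂t is 0, so the Hessian at any point is diag(L_ss, L_tt) = diag(12(2s - 5), 6(2t - 3)).
At (1, 1): H = diag(-36, -6).
Both eigenvalues are negative, so H is negative definite: a local maximum.

local maximum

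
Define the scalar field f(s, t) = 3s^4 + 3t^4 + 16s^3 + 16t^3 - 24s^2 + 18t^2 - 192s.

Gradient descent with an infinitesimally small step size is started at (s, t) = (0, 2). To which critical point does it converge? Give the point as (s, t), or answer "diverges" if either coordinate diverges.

(2, 0)

f is separable, so gradient descent decouples: s follows -∂f/∂s, t follows -∂f/∂t.
∂f/∂s = 12(s - 2)(s + 2)(s + 4); at s=0 this is -192, so s increases.
∂f/∂t = 12t(t + 1)(t + 3); at t=2 this is 360, so t decreases.
s converges to its nearest critical value 2 (a local min of the s-part); t converges to 0. The iterate converges to (2, 0).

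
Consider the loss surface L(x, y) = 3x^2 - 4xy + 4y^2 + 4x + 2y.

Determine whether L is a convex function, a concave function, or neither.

convex

L is quadratic, so its Hessian is the constant matrix H = [[6, -4], [-4, 8]].
det(H) = 32, tr(H) = 14.
det(H) > 0 and tr(H) > 0, so H is positive definite everywhere: convex.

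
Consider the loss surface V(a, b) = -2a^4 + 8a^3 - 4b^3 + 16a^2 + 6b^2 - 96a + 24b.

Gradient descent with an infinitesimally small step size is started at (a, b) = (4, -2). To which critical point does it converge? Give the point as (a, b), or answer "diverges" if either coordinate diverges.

V is separable, so gradient descent decouples: a follows -∂V/∂a, b follows -∂V/∂b.
∂V/∂a = -8(a - 3)(a - 2)(a + 2); at a=4 this is -96, so a increases.
∂V/∂b = -12(b - 2)(b + 1); at b=-2 this is -48, so b increases.
The a-coordinate has no critical point in that direction and runs off to infinity.

diverges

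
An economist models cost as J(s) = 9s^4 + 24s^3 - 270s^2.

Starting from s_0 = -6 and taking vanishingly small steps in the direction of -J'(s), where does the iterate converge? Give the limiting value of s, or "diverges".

J'(s) = 36s(s - 3)(s + 5), so J'(-6) = -1944.
Gradient descent moves in the -J' direction, i.e. s is increasing.
The nearest critical point in that direction is s = -5, where J'' = 1440 > 0 (a local minimum). The iterate converges there.

-5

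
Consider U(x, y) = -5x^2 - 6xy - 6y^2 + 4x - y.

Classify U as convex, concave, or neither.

U is quadratic, so its Hessian is the constant matrix H = [[-10, -6], [-6, -12]].
det(H) = 84, tr(H) = -22.
det(H) > 0 and tr(H) < 0, so H is negative definite everywhere: concave.

concave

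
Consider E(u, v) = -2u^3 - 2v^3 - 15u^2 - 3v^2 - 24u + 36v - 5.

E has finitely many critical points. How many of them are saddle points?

E separates as a function of u plus a function of v, so ∇E=0 decouples.
∂E/∂u = -6(u + 1)(u + 4) = 0 at u ∈ {-4, -1}; ∂E/∂v = -6(v - 2)(v + 3) = 0 at v ∈ {-3, 2}.
The Hessian is diagonal: diag(E_uu, E_vv). Second derivatives: E_uu(-4)=18, E_uu(-1)=-18; E_vv(-3)=30, E_vv(2)=-30.
Saddle points occur where the two diagonal entries have opposite signs: (-4, 2), (-1, -3). Count: 2.

2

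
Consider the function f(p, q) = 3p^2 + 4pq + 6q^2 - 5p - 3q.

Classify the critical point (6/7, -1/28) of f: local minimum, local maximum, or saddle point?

local minimum

The Hessian of f is constant: H = [[6, 4], [4, 12]].
det(H) = 6·12 − 4² = 56.
det(H) > 0 and tr(H) = 18 > 0, so H is positive definite and the point is a local minimum.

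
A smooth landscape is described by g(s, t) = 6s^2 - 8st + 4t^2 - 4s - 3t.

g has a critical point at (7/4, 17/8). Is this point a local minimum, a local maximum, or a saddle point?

local minimum

The Hessian of g is constant: H = [[12, -8], [-8, 8]].
det(H) = 12·8 − (-8)² = 32.
det(H) > 0 and tr(H) = 20 > 0, so H is positive definite and the point is a local minimum.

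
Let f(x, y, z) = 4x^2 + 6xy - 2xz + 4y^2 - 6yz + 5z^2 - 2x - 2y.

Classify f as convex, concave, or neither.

convex

f is quadratic, so its Hessian is the constant matrix H = [[8, 6, -2], [6, 8, -6], [-2, -6, 10]].
Leading principal minors: 8, 28, 104.
All positive ⇒ H ≻ 0 ⇒ convex.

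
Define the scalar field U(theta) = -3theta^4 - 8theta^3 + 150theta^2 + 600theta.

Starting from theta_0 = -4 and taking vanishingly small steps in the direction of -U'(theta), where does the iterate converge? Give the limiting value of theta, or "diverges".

-2

U'(theta) = -12(theta - 5)(theta + 2)(theta + 5), so U'(-4) = -216.
Gradient descent moves in the -U' direction, i.e. theta is increasing.
The nearest critical point in that direction is theta = -2, where U'' = 252 > 0 (a local minimum). The iterate converges there.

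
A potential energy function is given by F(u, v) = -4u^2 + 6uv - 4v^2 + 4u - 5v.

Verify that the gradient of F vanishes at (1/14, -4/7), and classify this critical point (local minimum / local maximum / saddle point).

∇F = (-8u + 6v + 4, 6u - 8v - 5); substituting (1/14, -4/7) gives ∇F = (0, 0), so (1/14, -4/7) is indeed a critical point.
The Hessian of F is constant: H = [[-8, 6], [6, -8]].
det(H) = (-8)·(-8) − 6² = 28.
det(H) > 0 and tr(H) = -16 < 0, so H is negative definite and the point is a local maximum.

local maximum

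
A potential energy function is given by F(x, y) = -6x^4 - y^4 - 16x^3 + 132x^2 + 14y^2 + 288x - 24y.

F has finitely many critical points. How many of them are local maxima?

F separates as a function of x plus a function of y, so ∇F=0 decouples.
∂F/∂x = -24(x - 3)(x + 1)(x + 4) = 0 at x ∈ {-4, -1, 3}; ∂F/∂y = -4(y - 2)(y - 1)(y + 3) = 0 at y ∈ {-3, 1, 2}.
The Hessian is diagonal: diag(F_xx, F_yy). Second derivatives: F_xx(-4)=-504, F_xx(-1)=288, F_xx(3)=-672; F_yy(-3)=-80, F_yy(1)=16, F_yy(2)=-20.
Local maxima occur where both diagonal entries negative: (-4, -3), (-4, 2), (3, -3), (3, 2). Count: 4.

4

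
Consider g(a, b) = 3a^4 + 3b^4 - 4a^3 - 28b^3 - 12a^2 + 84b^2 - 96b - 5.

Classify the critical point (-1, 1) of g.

The mixed partial ∂²g/∂a∂b is 0, so the Hessian at any point is diag(g_aa, g_bb) = diag(12(3a^2 - 2a - 2), 12(3b^2 - 14b + 14)).
At (-1, 1): H = diag(36, 36).
Both eigenvalues are positive, so H is positive definite: a local minimum.

local minimum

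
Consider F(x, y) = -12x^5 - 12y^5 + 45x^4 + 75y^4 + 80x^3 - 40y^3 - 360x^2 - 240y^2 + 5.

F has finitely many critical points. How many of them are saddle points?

8

F separates as a function of x plus a function of y, so ∇F=0 decouples.
∂F/∂x = -60x(x - 3)(x - 2)(x + 2) = 0 at x ∈ {-2, 0, 2, 3}; ∂F/∂y = -60y(y - 4)(y - 2)(y + 1) = 0 at y ∈ {-1, 0, 2, 4}.
The Hessian is diagonal: diag(F_xx, F_yy). Second derivatives: F_xx(-2)=2400, F_xx(0)=-720, F_xx(2)=480, F_xx(3)=-900; F_yy(-1)=900, F_yy(0)=-480, F_yy(2)=720, F_yy(4)=-2400.
Saddle points occur where the two diagonal entries have opposite signs: (-2, 0), (-2, 4), (0, -1), (0, 2), (2, 0), (2, 4), (3, -1), (3, 2). Count: 8.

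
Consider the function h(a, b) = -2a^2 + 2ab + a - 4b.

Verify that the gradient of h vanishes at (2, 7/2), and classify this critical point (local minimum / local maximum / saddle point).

∇h = (-4a + 2b + 1, 2a - 4); substituting (2, 7/2) gives ∇h = (0, 0), so (2, 7/2) is indeed a critical point.
The Hessian of h is constant: H = [[-4, 2], [2, 0]].
det(H) = (-4)·0 − 2² = -4.
Since det(H) < 0, H is indefinite and the critical point is a saddle point.

saddle point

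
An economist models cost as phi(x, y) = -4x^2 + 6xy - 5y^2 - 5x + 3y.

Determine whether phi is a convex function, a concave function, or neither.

phi is quadratic, so its Hessian is the constant matrix H = [[-8, 6], [6, -10]].
det(H) = 44, tr(H) = -18.
det(H) > 0 and tr(H) < 0, so H is negative definite everywhere: concave.

concave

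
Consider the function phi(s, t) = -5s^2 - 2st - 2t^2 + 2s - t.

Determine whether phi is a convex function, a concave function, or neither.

phi is quadratic, so its Hessian is the constant matrix H = [[-10, -2], [-2, -4]].
det(H) = 36, tr(H) = -14.
det(H) > 0 and tr(H) < 0, so H is negative definite everywhere: concave.

concave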